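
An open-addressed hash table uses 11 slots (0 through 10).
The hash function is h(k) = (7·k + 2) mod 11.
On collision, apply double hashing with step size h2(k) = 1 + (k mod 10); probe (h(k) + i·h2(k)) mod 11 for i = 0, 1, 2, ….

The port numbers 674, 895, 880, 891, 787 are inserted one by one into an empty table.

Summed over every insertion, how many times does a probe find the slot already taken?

1

674 hashes to 1; slot 1 is free => place at 1.
895 hashes to 8; slot 8 is free => place at 8.
880 hashes to 2; slot 2 is free => place at 2.
891 hashes to 2, h2=2; 2 taken => place at 4.
787 hashes to 0; slot 0 is free => place at 0.
Table: [787, 674, 880, -, 891, -, -, -, 895, -, -]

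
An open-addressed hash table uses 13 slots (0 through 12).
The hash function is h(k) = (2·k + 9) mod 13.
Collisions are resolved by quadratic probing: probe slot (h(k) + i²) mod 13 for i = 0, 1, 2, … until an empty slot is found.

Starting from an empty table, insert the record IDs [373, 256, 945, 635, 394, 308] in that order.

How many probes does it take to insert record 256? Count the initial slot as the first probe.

2

373: h=1 -> slot 1
256: h=1, probe 1,2 -> slot 2
945: h=1, probe 1,2,5 -> slot 5
635: h=5, probe 5,6 -> slot 6
394: h=4 -> slot 4
308: h=1, probe 1,2,5,10 -> slot 10
Table: [_, 373, 256, _, 394, 945, 635, _, _, _, 308, _, _]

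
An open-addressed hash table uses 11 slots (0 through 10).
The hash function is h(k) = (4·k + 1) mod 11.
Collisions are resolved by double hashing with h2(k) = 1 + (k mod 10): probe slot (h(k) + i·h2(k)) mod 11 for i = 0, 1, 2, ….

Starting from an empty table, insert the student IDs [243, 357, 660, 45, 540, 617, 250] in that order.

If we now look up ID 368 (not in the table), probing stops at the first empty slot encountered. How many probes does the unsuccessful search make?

243 hashes to 5; slot 5 is free → place at 5.
357 hashes to 10; slot 10 is free → place at 10.
660 hashes to 1; slot 1 is free → place at 1.
45 hashes to 5, h2=6; 5 taken → place at 0.
540 hashes to 5, h2=1; 5 taken → place at 6.
617 hashes to 5, h2=8; 5 taken → place at 2.
250 hashes to 0, h2=1; 0,1,2 taken → place at 3.
Table: [45, 660, 617, 250, ., 243, 540, ., ., ., 357]
Lookup 368: h=10, h2=9, probe 10,8 → slot 8 empty, not found.

2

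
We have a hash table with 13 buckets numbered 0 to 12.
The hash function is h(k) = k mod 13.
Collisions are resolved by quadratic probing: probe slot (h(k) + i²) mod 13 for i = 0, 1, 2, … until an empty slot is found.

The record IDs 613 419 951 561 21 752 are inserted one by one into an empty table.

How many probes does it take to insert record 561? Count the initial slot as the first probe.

613: h=2 => slot 2
419: h=3 => slot 3
951: h=2, probe 2,3,6 => slot 6
561: h=2, probe 2,3,6,11 => slot 11
21: h=8 => slot 8
752: h=11, probe 11,12 => slot 12
Table: [∅, ∅, 613, 419, ∅, ∅, 951, ∅, 21, ∅, ∅, 561, 752]

4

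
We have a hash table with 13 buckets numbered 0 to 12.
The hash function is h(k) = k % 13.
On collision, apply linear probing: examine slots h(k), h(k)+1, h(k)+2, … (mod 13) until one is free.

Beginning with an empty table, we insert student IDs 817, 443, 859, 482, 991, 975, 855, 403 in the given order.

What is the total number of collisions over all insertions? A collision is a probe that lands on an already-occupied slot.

9

Insert 817: h=11, slot 11 empty → index 11.
Insert 443: h=1, slot 1 empty → index 1.
Insert 859: h=1, slot 1 occupied → index 2.
Insert 482: h=1, slots 1,2 occupied → index 3.
Insert 991: h=3, slot 3 occupied → index 4.
Insert 975: h=0, slot 0 empty → index 0.
Insert 855: h=10, slot 10 empty → index 10.
Insert 403: h=0, slots 0,1,2,3,4 occupied → index 5.
Table: [975, 443, 859, 482, 991, 403, -, -, -, -, 855, 817, -]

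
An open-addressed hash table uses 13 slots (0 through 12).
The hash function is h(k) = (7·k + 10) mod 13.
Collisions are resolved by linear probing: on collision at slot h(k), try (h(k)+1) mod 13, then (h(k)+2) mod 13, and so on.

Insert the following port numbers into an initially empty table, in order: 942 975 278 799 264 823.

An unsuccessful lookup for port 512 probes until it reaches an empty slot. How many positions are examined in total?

942: h=0 → slot 0
975: h=10 → slot 10
278: h=6 → slot 6
799: h=0, probe 0,1 → slot 1
264: h=12 → slot 12
823: h=12, probe 12,0,1,2 → slot 2
Table: [942, 799, 823, -, -, -, 278, -, -, -, 975, -, 264]
Lookup 512: h=6, probe 6,7 → slot 7 empty, not found.

2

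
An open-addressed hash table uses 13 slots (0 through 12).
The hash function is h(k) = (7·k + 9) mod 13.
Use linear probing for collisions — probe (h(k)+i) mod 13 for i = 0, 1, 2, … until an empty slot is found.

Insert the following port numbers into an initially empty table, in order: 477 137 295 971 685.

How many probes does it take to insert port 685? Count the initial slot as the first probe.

4

477 hashes to 7; slot 7 is free → place at 7.
137 hashes to 6; slot 6 is free → place at 6.
295 hashes to 7; 7 taken → place at 8.
971 hashes to 7; 7,8 taken → place at 9.
685 hashes to 7; 7,8,9 taken → place at 10.
Table: [—, —, —, —, —, —, 137, 477, 295, 971, 685, —, —]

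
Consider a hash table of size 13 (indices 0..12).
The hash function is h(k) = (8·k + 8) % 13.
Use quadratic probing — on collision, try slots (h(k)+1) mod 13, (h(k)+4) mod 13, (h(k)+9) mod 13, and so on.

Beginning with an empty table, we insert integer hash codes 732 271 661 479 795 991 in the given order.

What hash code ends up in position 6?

661

Insert 732: h=1, slot 1 empty => index 1.
Insert 271: h=5, slot 5 empty => index 5.
Insert 661: h=5, slot 5 occupied => index 6.
Insert 479: h=5, slots 5,6 occupied => index 9.
Insert 795: h=11, slot 11 empty => index 11.
Insert 991: h=6, slot 6 occupied => index 7.
Table: [., 732, ., ., ., 271, 661, 991, ., 479, ., 795, .]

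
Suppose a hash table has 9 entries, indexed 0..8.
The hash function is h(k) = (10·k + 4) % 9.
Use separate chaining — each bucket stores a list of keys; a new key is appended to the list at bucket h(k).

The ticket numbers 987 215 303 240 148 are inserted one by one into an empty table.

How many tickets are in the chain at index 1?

Insert 987: h=1, bucket 1 empty → new chain.
Insert 215: h=3, bucket 3 empty → new chain.
Insert 303: h=1, bucket 1 nonempty → append to chain.
Insert 240: h=1, bucket 1 nonempty → append to chain.
Insert 148: h=8, bucket 8 empty → new chain.
Final buckets:
0: _
1: 987 -> 303 -> 240
2: _
3: 215
4: _
5: _
6: _
7: _
8: 148

3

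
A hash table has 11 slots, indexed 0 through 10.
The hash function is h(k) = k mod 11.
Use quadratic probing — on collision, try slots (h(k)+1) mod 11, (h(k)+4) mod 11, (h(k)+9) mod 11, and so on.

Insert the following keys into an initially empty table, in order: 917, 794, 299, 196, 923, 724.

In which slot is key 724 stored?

7

917: h=4 -> slot 4
794: h=2 -> slot 2
299: h=2, probe 2,3 -> slot 3
196: h=9 -> slot 9
923: h=10 -> slot 10
724: h=9, probe 9,10,2,7 -> slot 7
Table: [., ., 794, 299, 917, ., ., 724, ., 196, 923]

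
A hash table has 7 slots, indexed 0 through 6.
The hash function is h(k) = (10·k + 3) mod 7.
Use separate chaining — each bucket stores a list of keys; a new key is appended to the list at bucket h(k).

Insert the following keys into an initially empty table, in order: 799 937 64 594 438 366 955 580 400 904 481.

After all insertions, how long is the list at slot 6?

4

799 → bucket 6
937 → bucket 0
64 → bucket 6 (collision)
594 → bucket 0 (collision)
438 → bucket 1
366 → bucket 2
955 → bucket 5
580 → bucket 0 (collision)
400 → bucket 6 (collision)
904 → bucket 6 (collision)
481 → bucket 4
Final buckets:
0: 937 -> 594 -> 580
1: 438
2: 366
3: -
4: 481
5: 955
6: 799 -> 64 -> 400 -> 904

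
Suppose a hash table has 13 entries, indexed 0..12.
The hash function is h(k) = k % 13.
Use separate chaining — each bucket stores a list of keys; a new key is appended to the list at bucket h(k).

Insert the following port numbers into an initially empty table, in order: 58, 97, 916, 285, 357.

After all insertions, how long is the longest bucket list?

Insert 58: h=6, bucket 6 empty -> new chain.
Insert 97: h=6, bucket 6 nonempty -> append to chain.
Insert 916: h=6, bucket 6 nonempty -> append to chain.
Insert 285: h=12, bucket 12 empty -> new chain.
Insert 357: h=6, bucket 6 nonempty -> append to chain.
Final buckets:
0: .
1: .
2: .
3: .
4: .
5: .
6: 58 -> 97 -> 916 -> 357
7: .
8: .
9: .
10: .
11: .
12: 285

4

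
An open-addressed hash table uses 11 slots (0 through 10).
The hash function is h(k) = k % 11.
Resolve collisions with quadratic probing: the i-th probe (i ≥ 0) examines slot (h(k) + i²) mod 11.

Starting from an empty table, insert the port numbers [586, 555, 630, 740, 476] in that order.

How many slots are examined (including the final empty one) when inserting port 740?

3

Insert 586: h=3, slot 3 empty => index 3.
Insert 555: h=5, slot 5 empty => index 5.
Insert 630: h=3, slot 3 occupied => index 4.
Insert 740: h=3, slots 3,4 occupied => index 7.
Insert 476: h=3, slots 3,4,7 occupied => index 1.
Table: [—, 476, —, 586, 630, 555, —, 740, —, —, —]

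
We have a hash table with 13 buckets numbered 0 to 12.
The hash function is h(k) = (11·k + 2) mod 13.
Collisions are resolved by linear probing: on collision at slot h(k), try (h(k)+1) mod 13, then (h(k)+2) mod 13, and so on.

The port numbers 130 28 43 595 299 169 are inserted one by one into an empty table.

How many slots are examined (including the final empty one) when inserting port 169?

Insert 130: h=2, slot 2 empty => index 2.
Insert 28: h=11, slot 11 empty => index 11.
Insert 43: h=7, slot 7 empty => index 7.
Insert 595: h=8, slot 8 empty => index 8.
Insert 299: h=2, slot 2 occupied => index 3.
Insert 169: h=2, slots 2,3 occupied => index 4.
Table: [-, -, 130, 299, 169, -, -, 43, 595, -, -, 28, -]

3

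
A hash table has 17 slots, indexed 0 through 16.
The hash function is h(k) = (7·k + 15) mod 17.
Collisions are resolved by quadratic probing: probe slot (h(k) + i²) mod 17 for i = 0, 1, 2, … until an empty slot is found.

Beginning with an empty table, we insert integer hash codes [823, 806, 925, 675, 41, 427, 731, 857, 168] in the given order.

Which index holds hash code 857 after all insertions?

823 hashes to 13; slot 13 is free => place at 13.
806 hashes to 13; 13 taken => place at 14.
925 hashes to 13; 13,14 taken => place at 0.
675 hashes to 14; 14 taken => place at 15.
41 hashes to 13; 13,14,0 taken => place at 5.
427 hashes to 12; slot 12 is free => place at 12.
731 hashes to 15; 15 taken => place at 16.
857 hashes to 13; 13,14,0,5,12 taken => place at 4.
168 hashes to 1; slot 1 is free => place at 1.
Table: [925, 168, —, —, 857, 41, —, —, —, —, —, —, 427, 823, 806, 675, 731]

4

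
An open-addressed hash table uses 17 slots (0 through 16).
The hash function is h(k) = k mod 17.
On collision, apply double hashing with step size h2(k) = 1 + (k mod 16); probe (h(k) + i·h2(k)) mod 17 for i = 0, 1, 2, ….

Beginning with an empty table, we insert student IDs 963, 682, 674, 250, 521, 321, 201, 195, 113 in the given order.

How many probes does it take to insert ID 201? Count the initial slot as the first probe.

963: h=11 → slot 11
682: h=2 → slot 2
674: h=11, h2=3, probe 11,14 → slot 14
250: h=12 → slot 12
521: h=11, h2=10, probe 11,4 → slot 4
321: h=15 → slot 15
201: h=14, h2=10, probe 14,7 → slot 7
195: h=8 → slot 8
113: h=11, h2=2, probe 11,13 → slot 13
Table: [_, _, 682, _, 521, _, _, 201, 195, _, _, 963, 250, 113, 674, 321, _]

2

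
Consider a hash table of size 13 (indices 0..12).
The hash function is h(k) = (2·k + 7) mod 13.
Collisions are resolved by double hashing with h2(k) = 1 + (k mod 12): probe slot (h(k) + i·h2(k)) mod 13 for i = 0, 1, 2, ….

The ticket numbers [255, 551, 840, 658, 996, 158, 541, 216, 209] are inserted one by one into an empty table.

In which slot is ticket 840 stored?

Insert 255: h=10, slot 10 empty → index 10.
Insert 551: h=4, slot 4 empty → index 4.
Insert 840: h=10, h2=1, slot 10 occupied → index 11.
Insert 658: h=10, h2=11, slot 10 occupied → index 8.
Insert 996: h=10, h2=1, slots 10,11 occupied → index 12.
Insert 158: h=11, h2=3, slot 11 occupied → index 1.
Insert 541: h=10, h2=2, slots 10,12,1 occupied → index 3.
Insert 216: h=10, h2=1, slots 10,11,12 occupied → index 0.
Insert 209: h=9, slot 9 empty → index 9.
Table: [216, 158, ∅, 541, 551, ∅, ∅, ∅, 658, 209, 255, 840, 996]

11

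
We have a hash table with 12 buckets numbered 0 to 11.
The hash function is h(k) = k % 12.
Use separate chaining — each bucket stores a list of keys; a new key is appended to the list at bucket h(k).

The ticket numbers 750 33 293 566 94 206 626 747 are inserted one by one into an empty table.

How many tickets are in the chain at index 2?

750 → bucket 6
33 → bucket 9
293 → bucket 5
566 → bucket 2
94 → bucket 10
206 → bucket 2 (collision)
626 → bucket 2 (collision)
747 → bucket 3
Final buckets:
0: _
1: _
2: 566 -> 206 -> 626
3: 747
4: _
5: 293
6: 750
7: _
8: _
9: 33
10: 94
11: _

3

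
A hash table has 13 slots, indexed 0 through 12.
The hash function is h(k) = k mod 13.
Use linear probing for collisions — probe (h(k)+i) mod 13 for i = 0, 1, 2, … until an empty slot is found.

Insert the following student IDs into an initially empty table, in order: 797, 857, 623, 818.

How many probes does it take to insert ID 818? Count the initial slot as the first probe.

797 hashes to 4; slot 4 is free -> place at 4.
857 hashes to 12; slot 12 is free -> place at 12.
623 hashes to 12; 12 taken -> place at 0.
818 hashes to 12; 12,0 taken -> place at 1.
Table: [623, 818, —, —, 797, —, —, —, —, —, —, —, 857]

3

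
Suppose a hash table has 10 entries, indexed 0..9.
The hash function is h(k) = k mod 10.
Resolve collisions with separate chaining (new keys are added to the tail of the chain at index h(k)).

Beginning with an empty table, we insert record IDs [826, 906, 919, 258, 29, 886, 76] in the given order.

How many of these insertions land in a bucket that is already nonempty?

826 → bucket 6
906 → bucket 6 (collision)
919 → bucket 9
258 → bucket 8
29 → bucket 9 (collision)
886 → bucket 6 (collision)
76 → bucket 6 (collision)
Final buckets:
0: .
1: .
2: .
3: .
4: .
5: .
6: 826 -> 906 -> 886 -> 76
7: .
8: 258
9: 919 -> 29

4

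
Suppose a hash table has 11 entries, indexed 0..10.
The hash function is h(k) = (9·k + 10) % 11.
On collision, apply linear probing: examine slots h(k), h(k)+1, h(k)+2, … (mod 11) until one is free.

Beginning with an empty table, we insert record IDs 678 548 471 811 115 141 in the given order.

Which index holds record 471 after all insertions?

678: h=7 → slot 7
548: h=3 → slot 3
471: h=3, probe 3,4 → slot 4
811: h=5 → slot 5
115: h=0 → slot 0
141: h=3, probe 3,4,5,6 → slot 6
Table: [115, _, _, 548, 471, 811, 141, 678, _, _, _]

4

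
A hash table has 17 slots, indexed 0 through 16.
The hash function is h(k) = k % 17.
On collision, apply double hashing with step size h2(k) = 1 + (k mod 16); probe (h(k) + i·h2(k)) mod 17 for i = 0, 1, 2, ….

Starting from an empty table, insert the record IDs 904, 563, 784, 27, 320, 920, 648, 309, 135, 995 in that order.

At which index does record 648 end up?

12

904 hashes to 3; slot 3 is free => place at 3.
563 hashes to 2; slot 2 is free => place at 2.
784 hashes to 2, h2=1; 2,3 taken => place at 4.
27 hashes to 10; slot 10 is free => place at 10.
320 hashes to 14; slot 14 is free => place at 14.
920 hashes to 2, h2=9; 2 taken => place at 11.
648 hashes to 2, h2=9; 2,11,3 taken => place at 12.
309 hashes to 3, h2=6; 3 taken => place at 9.
135 hashes to 16; slot 16 is free => place at 16.
995 hashes to 9, h2=4; 9 taken => place at 13.
Table: [_, _, 563, 904, 784, _, _, _, _, 309, 27, 920, 648, 995, 320, _, 135]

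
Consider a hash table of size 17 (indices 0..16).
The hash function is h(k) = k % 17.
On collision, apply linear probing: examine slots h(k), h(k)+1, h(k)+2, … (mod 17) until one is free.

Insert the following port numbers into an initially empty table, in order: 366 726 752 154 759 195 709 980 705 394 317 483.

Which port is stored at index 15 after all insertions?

317

366: h=9 -> slot 9
726: h=12 -> slot 12
752: h=4 -> slot 4
154: h=1 -> slot 1
759: h=11 -> slot 11
195: h=8 -> slot 8
709: h=12, probe 12,13 -> slot 13
980: h=11, probe 11,12,13,14 -> slot 14
705: h=8, probe 8,9,10 -> slot 10
394: h=3 -> slot 3
317: h=11, probe 11,12,13,14,15 -> slot 15
483: h=7 -> slot 7
Table: [_, 154, _, 394, 752, _, _, 483, 195, 366, 705, 759, 726, 709, 980, 317, _]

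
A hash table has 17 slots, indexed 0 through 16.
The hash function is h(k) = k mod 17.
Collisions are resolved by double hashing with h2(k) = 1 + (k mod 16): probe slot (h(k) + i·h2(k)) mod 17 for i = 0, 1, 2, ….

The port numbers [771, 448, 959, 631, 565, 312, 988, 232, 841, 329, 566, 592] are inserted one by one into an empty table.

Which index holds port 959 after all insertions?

5

771 hashes to 6; slot 6 is free -> place at 6.
448 hashes to 6, h2=1; 6 taken -> place at 7.
959 hashes to 7, h2=16; 7,6 taken -> place at 5.
631 hashes to 2; slot 2 is free -> place at 2.
565 hashes to 4; slot 4 is free -> place at 4.
312 hashes to 6, h2=9; 6 taken -> place at 15.
988 hashes to 2, h2=13; 2,15 taken -> place at 11.
232 hashes to 11, h2=9; 11 taken -> place at 3.
841 hashes to 8; slot 8 is free -> place at 8.
329 hashes to 6, h2=10; 6 taken -> place at 16.
566 hashes to 5, h2=7; 5 taken -> place at 12.
592 hashes to 14; slot 14 is free -> place at 14.
Table: [_, _, 631, 232, 565, 959, 771, 448, 841, _, _, 988, 566, _, 592, 312, 329]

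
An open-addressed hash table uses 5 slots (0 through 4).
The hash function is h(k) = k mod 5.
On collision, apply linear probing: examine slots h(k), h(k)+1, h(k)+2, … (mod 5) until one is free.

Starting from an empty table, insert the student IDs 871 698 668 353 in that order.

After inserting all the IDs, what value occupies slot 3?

871: h=1 => slot 1
698: h=3 => slot 3
668: h=3, probe 3,4 => slot 4
353: h=3, probe 3,4,0 => slot 0
Table: [353, 871, -, 698, 668]

698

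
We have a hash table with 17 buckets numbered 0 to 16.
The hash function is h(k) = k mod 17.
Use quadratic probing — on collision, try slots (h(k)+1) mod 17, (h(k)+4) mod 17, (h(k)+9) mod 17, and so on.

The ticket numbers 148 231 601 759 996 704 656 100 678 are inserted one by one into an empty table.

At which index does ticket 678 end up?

16

Insert 148: h=12, slot 12 empty -> index 12.
Insert 231: h=10, slot 10 empty -> index 10.
Insert 601: h=6, slot 6 empty -> index 6.
Insert 759: h=11, slot 11 empty -> index 11.
Insert 996: h=10, slots 10,11 occupied -> index 14.
Insert 704: h=7, slot 7 empty -> index 7.
Insert 656: h=10, slots 10,11,14 occupied -> index 2.
Insert 100: h=15, slot 15 empty -> index 15.
Insert 678: h=15, slot 15 occupied -> index 16.
Table: [., ., 656, ., ., ., 601, 704, ., ., 231, 759, 148, ., 996, 100, 678]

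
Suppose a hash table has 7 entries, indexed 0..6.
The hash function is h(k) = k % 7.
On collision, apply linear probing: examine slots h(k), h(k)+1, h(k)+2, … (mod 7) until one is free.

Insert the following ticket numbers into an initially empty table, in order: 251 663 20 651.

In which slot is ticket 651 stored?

1

251: h=6 => slot 6
663: h=5 => slot 5
20: h=6, probe 6,0 => slot 0
651: h=0, probe 0,1 => slot 1
Table: [20, 651, -, -, -, 663, 251]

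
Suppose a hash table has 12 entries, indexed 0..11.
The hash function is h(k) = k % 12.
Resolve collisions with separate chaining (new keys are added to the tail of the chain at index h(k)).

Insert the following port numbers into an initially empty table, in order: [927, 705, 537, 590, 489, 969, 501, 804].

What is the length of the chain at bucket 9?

927 -> bucket 3
705 -> bucket 9
537 -> bucket 9 (collision)
590 -> bucket 2
489 -> bucket 9 (collision)
969 -> bucket 9 (collision)
501 -> bucket 9 (collision)
804 -> bucket 0
Final buckets:
0: 804
1: .
2: 590
3: 927
4: .
5: .
6: .
7: .
8: .
9: 705 -> 537 -> 489 -> 969 -> 501
10: .
11: .

5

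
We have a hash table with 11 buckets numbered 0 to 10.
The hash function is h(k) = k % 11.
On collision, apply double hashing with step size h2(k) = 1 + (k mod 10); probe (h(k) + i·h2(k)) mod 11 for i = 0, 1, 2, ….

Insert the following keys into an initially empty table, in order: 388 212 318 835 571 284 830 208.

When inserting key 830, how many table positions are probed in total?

388: h=3 => slot 3
212: h=3, h2=3, probe 3,6 => slot 6
318: h=10 => slot 10
835: h=10, h2=6, probe 10,5 => slot 5
571: h=10, h2=2, probe 10,1 => slot 1
284: h=9 => slot 9
830: h=5, h2=1, probe 5,6,7 => slot 7
208: h=10, h2=9, probe 10,8 => slot 8
Table: [-, 571, -, 388, -, 835, 212, 830, 208, 284, 318]

3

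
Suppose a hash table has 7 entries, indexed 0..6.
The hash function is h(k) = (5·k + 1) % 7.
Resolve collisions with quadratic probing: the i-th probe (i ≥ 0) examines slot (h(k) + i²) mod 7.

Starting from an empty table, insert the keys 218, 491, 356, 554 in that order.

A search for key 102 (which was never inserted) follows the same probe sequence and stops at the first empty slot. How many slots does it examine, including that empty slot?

3

218: h=6 -> slot 6
491: h=6, probe 6,0 -> slot 0
356: h=3 -> slot 3
554: h=6, probe 6,0,3,1 -> slot 1
Table: [491, 554, —, 356, —, —, 218]
Lookup 102: h=0, probe 0,1,4 → slot 4 empty, not found.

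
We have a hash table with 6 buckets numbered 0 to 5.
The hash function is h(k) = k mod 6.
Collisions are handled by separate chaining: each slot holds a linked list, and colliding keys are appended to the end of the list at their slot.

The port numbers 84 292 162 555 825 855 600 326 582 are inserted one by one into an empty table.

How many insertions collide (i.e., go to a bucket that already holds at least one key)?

5

84 → bucket 0
292 → bucket 4
162 → bucket 0 (collision)
555 → bucket 3
825 → bucket 3 (collision)
855 → bucket 3 (collision)
600 → bucket 0 (collision)
326 → bucket 2
582 → bucket 0 (collision)
Final buckets:
0: 84 -> 162 -> 600 -> 582
1: ∅
2: 326
3: 555 -> 825 -> 855
4: 292
5: ∅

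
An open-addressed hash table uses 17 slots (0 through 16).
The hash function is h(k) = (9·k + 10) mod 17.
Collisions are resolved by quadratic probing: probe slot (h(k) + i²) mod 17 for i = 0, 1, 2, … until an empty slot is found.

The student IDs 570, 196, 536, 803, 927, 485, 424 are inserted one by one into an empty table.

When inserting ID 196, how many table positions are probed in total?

2

Insert 570: h=6, slot 6 empty -> index 6.
Insert 196: h=6, slot 6 occupied -> index 7.
Insert 536: h=6, slots 6,7 occupied -> index 10.
Insert 803: h=12, slot 12 empty -> index 12.
Insert 927: h=6, slots 6,7,10 occupied -> index 15.
Insert 485: h=6, slots 6,7,10,15 occupied -> index 5.
Insert 424: h=1, slot 1 empty -> index 1.
Table: [∅, 424, ∅, ∅, ∅, 485, 570, 196, ∅, ∅, 536, ∅, 803, ∅, ∅, 927, ∅]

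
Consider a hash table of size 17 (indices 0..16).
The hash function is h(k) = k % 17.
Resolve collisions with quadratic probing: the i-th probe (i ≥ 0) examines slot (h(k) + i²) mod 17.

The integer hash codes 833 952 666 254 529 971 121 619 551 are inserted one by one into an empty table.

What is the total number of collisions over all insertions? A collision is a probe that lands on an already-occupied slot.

833 hashes to 0; slot 0 is free -> place at 0.
952 hashes to 0; 0 taken -> place at 1.
666 hashes to 3; slot 3 is free -> place at 3.
254 hashes to 16; slot 16 is free -> place at 16.
529 hashes to 2; slot 2 is free -> place at 2.
971 hashes to 2; 2,3 taken -> place at 6.
121 hashes to 2; 2,3,6 taken -> place at 11.
619 hashes to 7; slot 7 is free -> place at 7.
551 hashes to 7; 7 taken -> place at 8.
Table: [833, 952, 529, 666, _, _, 971, 619, 551, _, _, 121, _, _, _, _, 254]

7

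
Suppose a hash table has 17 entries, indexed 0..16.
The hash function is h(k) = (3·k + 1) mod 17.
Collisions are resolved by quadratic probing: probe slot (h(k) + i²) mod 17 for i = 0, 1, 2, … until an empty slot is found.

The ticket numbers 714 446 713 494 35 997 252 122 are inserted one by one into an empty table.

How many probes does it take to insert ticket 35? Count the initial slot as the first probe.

2

714 hashes to 1; slot 1 is free -> place at 1.
446 hashes to 13; slot 13 is free -> place at 13.
713 hashes to 15; slot 15 is free -> place at 15.
494 hashes to 4; slot 4 is free -> place at 4.
35 hashes to 4; 4 taken -> place at 5.
997 hashes to 0; slot 0 is free -> place at 0.
252 hashes to 9; slot 9 is free -> place at 9.
122 hashes to 10; slot 10 is free -> place at 10.
Table: [997, 714, ., ., 494, 35, ., ., ., 252, 122, ., ., 446, ., 713, .]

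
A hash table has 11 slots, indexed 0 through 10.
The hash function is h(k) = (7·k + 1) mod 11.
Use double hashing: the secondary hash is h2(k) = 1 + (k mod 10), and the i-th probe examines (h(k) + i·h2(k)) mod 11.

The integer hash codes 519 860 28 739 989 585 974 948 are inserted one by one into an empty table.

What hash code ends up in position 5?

860

519 hashes to 4; slot 4 is free => place at 4.
860 hashes to 4, h2=1; 4 taken => place at 5.
28 hashes to 10; slot 10 is free => place at 10.
739 hashes to 4, h2=10; 4 taken => place at 3.
989 hashes to 5, h2=10; 5,4,3 taken => place at 2.
585 hashes to 4, h2=6; 4,10,5 taken => place at 0.
974 hashes to 10, h2=5; 10,4 taken => place at 9.
948 hashes to 4, h2=9; 4,2,0,9 taken => place at 7.
Table: [585, —, 989, 739, 519, 860, —, 948, —, 974, 28]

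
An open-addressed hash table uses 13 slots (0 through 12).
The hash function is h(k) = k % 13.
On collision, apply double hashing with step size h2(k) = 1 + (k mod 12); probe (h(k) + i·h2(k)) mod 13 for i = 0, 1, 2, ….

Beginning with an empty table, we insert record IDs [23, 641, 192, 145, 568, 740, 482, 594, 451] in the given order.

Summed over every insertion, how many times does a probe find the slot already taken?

23 hashes to 10; slot 10 is free -> place at 10.
641 hashes to 4; slot 4 is free -> place at 4.
192 hashes to 10, h2=1; 10 taken -> place at 11.
145 hashes to 2; slot 2 is free -> place at 2.
568 hashes to 9; slot 9 is free -> place at 9.
740 hashes to 12; slot 12 is free -> place at 12.
482 hashes to 1; slot 1 is free -> place at 1.
594 hashes to 9, h2=7; 9 taken -> place at 3.
451 hashes to 9, h2=8; 9,4,12 taken -> place at 7.
Table: [-, 482, 145, 594, 641, -, -, 451, -, 568, 23, 192, 740]

5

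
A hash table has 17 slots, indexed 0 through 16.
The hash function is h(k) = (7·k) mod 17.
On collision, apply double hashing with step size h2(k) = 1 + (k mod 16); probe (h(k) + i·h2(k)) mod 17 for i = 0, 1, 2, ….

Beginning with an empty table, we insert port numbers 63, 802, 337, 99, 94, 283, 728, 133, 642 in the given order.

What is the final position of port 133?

63 hashes to 16; slot 16 is free → place at 16.
802 hashes to 4; slot 4 is free → place at 4.
337 hashes to 13; slot 13 is free → place at 13.
99 hashes to 13, h2=4; 13 taken → place at 0.
94 hashes to 12; slot 12 is free → place at 12.
283 hashes to 9; slot 9 is free → place at 9.
728 hashes to 13, h2=9; 13 taken → place at 5.
133 hashes to 13, h2=6; 13 taken → place at 2.
642 hashes to 6; slot 6 is free → place at 6.
Table: [99, —, 133, —, 802, 728, 642, —, —, 283, —, —, 94, 337, —, —, 63]

2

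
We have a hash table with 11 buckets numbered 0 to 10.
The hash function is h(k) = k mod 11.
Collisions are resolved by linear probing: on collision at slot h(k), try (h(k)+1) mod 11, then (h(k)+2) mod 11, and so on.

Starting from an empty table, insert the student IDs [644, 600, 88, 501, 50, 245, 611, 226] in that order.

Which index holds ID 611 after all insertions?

10

Insert 644: h=6, slot 6 empty => index 6.
Insert 600: h=6, slot 6 occupied => index 7.
Insert 88: h=0, slot 0 empty => index 0.
Insert 501: h=6, slots 6,7 occupied => index 8.
Insert 50: h=6, slots 6,7,8 occupied => index 9.
Insert 245: h=3, slot 3 empty => index 3.
Insert 611: h=6, slots 6,7,8,9 occupied => index 10.
Insert 226: h=6, slots 6,7,8,9,10,0 occupied => index 1.
Table: [88, 226, ∅, 245, ∅, ∅, 644, 600, 501, 50, 611]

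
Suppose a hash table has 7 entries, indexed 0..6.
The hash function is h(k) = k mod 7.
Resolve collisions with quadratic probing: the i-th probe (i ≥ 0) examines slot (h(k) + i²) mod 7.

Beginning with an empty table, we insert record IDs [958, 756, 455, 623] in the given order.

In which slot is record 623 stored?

958: h=6 => slot 6
756: h=0 => slot 0
455: h=0, probe 0,1 => slot 1
623: h=0, probe 0,1,4 => slot 4
Table: [756, 455, —, —, 623, —, 958]

4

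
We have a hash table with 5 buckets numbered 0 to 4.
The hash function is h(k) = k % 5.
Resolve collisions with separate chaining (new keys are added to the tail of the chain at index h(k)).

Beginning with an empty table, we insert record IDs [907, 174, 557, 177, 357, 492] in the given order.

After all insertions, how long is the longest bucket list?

907 -> bucket 2
174 -> bucket 4
557 -> bucket 2 (collision)
177 -> bucket 2 (collision)
357 -> bucket 2 (collision)
492 -> bucket 2 (collision)
Final buckets:
0: ∅
1: ∅
2: 907 -> 557 -> 177 -> 357 -> 492
3: ∅
4: 174

5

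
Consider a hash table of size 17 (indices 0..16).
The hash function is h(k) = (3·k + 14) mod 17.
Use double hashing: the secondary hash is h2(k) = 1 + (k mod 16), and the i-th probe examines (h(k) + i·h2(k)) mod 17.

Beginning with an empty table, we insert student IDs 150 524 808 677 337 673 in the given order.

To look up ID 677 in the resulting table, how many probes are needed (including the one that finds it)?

2

150 hashes to 5; slot 5 is free → place at 5.
524 hashes to 5, h2=13; 5 taken → place at 1.
808 hashes to 7; slot 7 is free → place at 7.
677 hashes to 5, h2=6; 5 taken → place at 11.
337 hashes to 5, h2=2; 5,7 taken → place at 9.
673 hashes to 10; slot 10 is free → place at 10.
Table: [., 524, ., ., ., 150, ., 808, ., 337, 673, 677, ., ., ., ., .]
Lookup 677: h=5, h2=6, probe 5,11 → found at 11.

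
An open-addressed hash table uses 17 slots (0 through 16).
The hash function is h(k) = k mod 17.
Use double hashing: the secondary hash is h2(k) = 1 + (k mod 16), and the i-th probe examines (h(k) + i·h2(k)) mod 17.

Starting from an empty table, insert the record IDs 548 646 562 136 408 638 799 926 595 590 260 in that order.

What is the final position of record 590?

6

Insert 548: h=4, slot 4 empty -> index 4.
Insert 646: h=0, slot 0 empty -> index 0.
Insert 562: h=1, slot 1 empty -> index 1.
Insert 136: h=0, h2=9, slot 0 occupied -> index 9.
Insert 408: h=0, h2=9, slots 0,9,1 occupied -> index 10.
Insert 638: h=9, h2=15, slot 9 occupied -> index 7.
Insert 799: h=0, h2=16, slot 0 occupied -> index 16.
Insert 926: h=8, slot 8 empty -> index 8.
Insert 595: h=0, h2=4, slots 0,4,8 occupied -> index 12.
Insert 590: h=12, h2=15, slots 12,10,8 occupied -> index 6.
Insert 260: h=5, slot 5 empty -> index 5.
Table: [646, 562, ∅, ∅, 548, 260, 590, 638, 926, 136, 408, ∅, 595, ∅, ∅, ∅, 799]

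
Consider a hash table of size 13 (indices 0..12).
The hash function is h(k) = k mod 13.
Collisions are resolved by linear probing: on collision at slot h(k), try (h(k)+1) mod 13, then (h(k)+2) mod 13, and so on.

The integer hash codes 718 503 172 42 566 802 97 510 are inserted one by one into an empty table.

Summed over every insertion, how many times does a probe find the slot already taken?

Insert 718: h=3, slot 3 empty → index 3.
Insert 503: h=9, slot 9 empty → index 9.
Insert 172: h=3, slot 3 occupied → index 4.
Insert 42: h=3, slots 3,4 occupied → index 5.
Insert 566: h=7, slot 7 empty → index 7.
Insert 802: h=9, slot 9 occupied → index 10.
Insert 97: h=6, slot 6 empty → index 6.
Insert 510: h=3, slots 3,4,5,6,7 occupied → index 8.
Table: [∅, ∅, ∅, 718, 172, 42, 97, 566, 510, 503, 802, ∅, ∅]

9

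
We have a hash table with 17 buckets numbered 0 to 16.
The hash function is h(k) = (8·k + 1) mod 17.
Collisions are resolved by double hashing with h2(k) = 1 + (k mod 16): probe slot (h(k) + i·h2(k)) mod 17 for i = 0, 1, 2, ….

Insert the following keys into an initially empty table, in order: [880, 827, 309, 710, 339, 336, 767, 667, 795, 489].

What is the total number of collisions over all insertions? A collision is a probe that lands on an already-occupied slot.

Insert 880: h=3, slot 3 empty -> index 3.
Insert 827: h=4, slot 4 empty -> index 4.
Insert 309: h=8, slot 8 empty -> index 8.
Insert 710: h=3, h2=7, slot 3 occupied -> index 10.
Insert 339: h=10, h2=4, slot 10 occupied -> index 14.
Insert 336: h=3, h2=1, slots 3,4 occupied -> index 5.
Insert 767: h=0, slot 0 empty -> index 0.
Insert 667: h=16, slot 16 empty -> index 16.
Insert 795: h=3, h2=12, slot 3 occupied -> index 15.
Insert 489: h=3, h2=10, slot 3 occupied -> index 13.
Table: [767, ., ., 880, 827, 336, ., ., 309, ., 710, ., ., 489, 339, 795, 667]

6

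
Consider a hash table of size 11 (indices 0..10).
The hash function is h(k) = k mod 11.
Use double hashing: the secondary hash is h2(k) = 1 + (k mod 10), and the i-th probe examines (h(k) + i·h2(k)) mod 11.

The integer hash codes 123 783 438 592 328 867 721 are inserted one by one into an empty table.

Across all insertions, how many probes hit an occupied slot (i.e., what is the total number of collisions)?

6

Insert 123: h=2, slot 2 empty => index 2.
Insert 783: h=2, h2=4, slot 2 occupied => index 6.
Insert 438: h=9, slot 9 empty => index 9.
Insert 592: h=9, h2=3, slot 9 occupied => index 1.
Insert 328: h=9, h2=9, slot 9 occupied => index 7.
Insert 867: h=9, h2=8, slots 9,6 occupied => index 3.
Insert 721: h=6, h2=2, slot 6 occupied => index 8.
Table: [—, 592, 123, 867, —, —, 783, 328, 721, 438, —]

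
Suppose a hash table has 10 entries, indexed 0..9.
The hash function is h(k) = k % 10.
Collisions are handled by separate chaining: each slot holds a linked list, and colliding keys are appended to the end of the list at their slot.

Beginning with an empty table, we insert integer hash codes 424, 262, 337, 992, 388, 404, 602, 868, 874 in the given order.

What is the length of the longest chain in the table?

Insert 424: h=4, bucket 4 empty -> new chain.
Insert 262: h=2, bucket 2 empty -> new chain.
Insert 337: h=7, bucket 7 empty -> new chain.
Insert 992: h=2, bucket 2 nonempty -> append to chain.
Insert 388: h=8, bucket 8 empty -> new chain.
Insert 404: h=4, bucket 4 nonempty -> append to chain.
Insert 602: h=2, bucket 2 nonempty -> append to chain.
Insert 868: h=8, bucket 8 nonempty -> append to chain.
Insert 874: h=4, bucket 4 nonempty -> append to chain.
Final buckets:
0: _
1: _
2: 262 -> 992 -> 602
3: _
4: 424 -> 404 -> 874
5: _
6: _
7: 337
8: 388 -> 868
9: _

3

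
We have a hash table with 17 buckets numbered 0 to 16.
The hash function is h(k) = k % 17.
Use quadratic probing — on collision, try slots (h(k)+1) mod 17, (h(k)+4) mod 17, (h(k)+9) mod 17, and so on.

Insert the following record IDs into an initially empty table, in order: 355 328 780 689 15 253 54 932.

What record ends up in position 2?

Insert 355: h=15, slot 15 empty => index 15.
Insert 328: h=5, slot 5 empty => index 5.
Insert 780: h=15, slot 15 occupied => index 16.
Insert 689: h=9, slot 9 empty => index 9.
Insert 15: h=15, slots 15,16 occupied => index 2.
Insert 253: h=15, slots 15,16,2 occupied => index 7.
Insert 54: h=3, slot 3 empty => index 3.
Insert 932: h=14, slot 14 empty => index 14.
Table: [∅, ∅, 15, 54, ∅, 328, ∅, 253, ∅, 689, ∅, ∅, ∅, ∅, 932, 355, 780]

15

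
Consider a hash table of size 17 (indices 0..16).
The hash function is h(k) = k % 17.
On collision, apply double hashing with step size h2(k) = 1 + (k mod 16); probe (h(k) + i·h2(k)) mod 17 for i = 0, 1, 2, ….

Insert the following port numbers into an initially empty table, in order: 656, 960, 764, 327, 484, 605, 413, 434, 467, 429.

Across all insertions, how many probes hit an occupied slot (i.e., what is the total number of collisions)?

656: h=10 → slot 10
960: h=8 → slot 8
764: h=16 → slot 16
327: h=4 → slot 4
484: h=8, h2=5, probe 8,13 → slot 13
605: h=10, h2=14, probe 10,7 → slot 7
413: h=5 → slot 5
434: h=9 → slot 9
467: h=8, h2=4, probe 8,12 → slot 12
429: h=4, h2=14, probe 4,1 → slot 1
Table: [_, 429, _, _, 327, 413, _, 605, 960, 434, 656, _, 467, 484, _, _, 764]

4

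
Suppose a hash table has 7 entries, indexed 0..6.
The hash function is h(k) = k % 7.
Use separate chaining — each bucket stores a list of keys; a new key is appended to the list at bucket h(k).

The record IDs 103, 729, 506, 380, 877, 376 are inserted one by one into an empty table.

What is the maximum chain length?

3

103 → bucket 5
729 → bucket 1
506 → bucket 2
380 → bucket 2 (collision)
877 → bucket 2 (collision)
376 → bucket 5 (collision)
Final buckets:
0: -
1: 729
2: 506 -> 380 -> 877
3: -
4: -
5: 103 -> 376
6: -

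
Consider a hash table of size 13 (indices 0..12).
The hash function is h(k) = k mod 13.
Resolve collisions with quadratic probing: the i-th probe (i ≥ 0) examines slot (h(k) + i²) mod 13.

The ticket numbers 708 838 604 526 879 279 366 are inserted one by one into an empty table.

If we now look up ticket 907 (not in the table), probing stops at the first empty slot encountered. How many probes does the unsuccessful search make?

708 hashes to 6; slot 6 is free → place at 6.
838 hashes to 6; 6 taken → place at 7.
604 hashes to 6; 6,7 taken → place at 10.
526 hashes to 6; 6,7,10 taken → place at 2.
879 hashes to 8; slot 8 is free → place at 8.
279 hashes to 6; 6,7,10,2 taken → place at 9.
366 hashes to 2; 2 taken → place at 3.
Table: [_, _, 526, 366, _, _, 708, 838, 879, 279, 604, _, _]
Lookup 907: h=10, probe 10,11 → slot 11 empty, not found.

2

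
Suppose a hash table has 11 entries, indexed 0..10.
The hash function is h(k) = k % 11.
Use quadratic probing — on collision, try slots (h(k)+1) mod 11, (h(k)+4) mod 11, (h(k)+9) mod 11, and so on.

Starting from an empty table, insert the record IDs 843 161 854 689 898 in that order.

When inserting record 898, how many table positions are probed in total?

5

843: h=7 → slot 7
161: h=7, probe 7,8 → slot 8
854: h=7, probe 7,8,0 → slot 0
689: h=7, probe 7,8,0,5 → slot 5
898: h=7, probe 7,8,0,5,1 → slot 1
Table: [854, 898, _, _, _, 689, _, 843, 161, _, _]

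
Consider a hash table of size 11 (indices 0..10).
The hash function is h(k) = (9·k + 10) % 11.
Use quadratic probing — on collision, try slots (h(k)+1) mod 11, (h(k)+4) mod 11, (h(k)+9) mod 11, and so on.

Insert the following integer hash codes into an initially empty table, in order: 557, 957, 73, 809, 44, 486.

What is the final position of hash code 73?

557 hashes to 7; slot 7 is free => place at 7.
957 hashes to 10; slot 10 is free => place at 10.
73 hashes to 7; 7 taken => place at 8.
809 hashes to 9; slot 9 is free => place at 9.
44 hashes to 10; 10 taken => place at 0.
486 hashes to 6; slot 6 is free => place at 6.
Table: [44, —, —, —, —, —, 486, 557, 73, 809, 957]

8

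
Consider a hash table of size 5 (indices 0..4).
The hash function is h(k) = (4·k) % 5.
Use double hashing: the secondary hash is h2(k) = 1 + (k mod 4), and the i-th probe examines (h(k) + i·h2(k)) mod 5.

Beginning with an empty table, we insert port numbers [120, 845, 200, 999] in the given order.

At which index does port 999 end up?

120: h=0 -> slot 0
845: h=0, h2=2, probe 0,2 -> slot 2
200: h=0, h2=1, probe 0,1 -> slot 1
999: h=1, h2=4, probe 1,0,4 -> slot 4
Table: [120, 200, 845, _, 999]

4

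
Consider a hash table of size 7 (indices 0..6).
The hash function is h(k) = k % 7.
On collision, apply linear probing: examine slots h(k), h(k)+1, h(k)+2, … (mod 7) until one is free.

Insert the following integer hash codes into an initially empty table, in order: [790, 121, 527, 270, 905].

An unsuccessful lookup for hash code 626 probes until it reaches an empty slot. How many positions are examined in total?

790 hashes to 6; slot 6 is free → place at 6.
121 hashes to 2; slot 2 is free → place at 2.
527 hashes to 2; 2 taken → place at 3.
270 hashes to 4; slot 4 is free → place at 4.
905 hashes to 2; 2,3,4 taken → place at 5.
Table: [∅, ∅, 121, 527, 270, 905, 790]
Lookup 626: h=3, probe 3,4,5,6,0 → slot 0 empty, not found.

5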